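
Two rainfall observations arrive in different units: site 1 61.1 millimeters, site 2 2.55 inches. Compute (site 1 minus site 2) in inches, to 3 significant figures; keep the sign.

-0.144 in

site 1: 61.1 mm = 2.40551 in.
Difference: 2.40551 − 2.55000 = -0.144 in.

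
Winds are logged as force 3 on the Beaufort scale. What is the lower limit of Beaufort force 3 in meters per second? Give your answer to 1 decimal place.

Beaufort 3 (gentle breeze) spans 3.4–5.4 m/s.

3.4 m/s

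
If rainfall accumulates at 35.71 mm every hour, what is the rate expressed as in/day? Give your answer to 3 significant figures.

33.7 in/day

35.71 mm/hour × 0.0393701 in/mm × 24 hour/day = 33.7 in/day.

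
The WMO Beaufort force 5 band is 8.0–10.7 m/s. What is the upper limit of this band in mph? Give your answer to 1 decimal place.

23.9 mph

8.0–10.7 m/s × 2.237 = 17.9–23.9 mph.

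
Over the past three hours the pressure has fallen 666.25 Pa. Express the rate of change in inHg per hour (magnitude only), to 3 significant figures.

666.25 Pa / 3 h × 0.0002953 inHg/Pa = 0.0656 inHg/h.

0.0656 inHg per hour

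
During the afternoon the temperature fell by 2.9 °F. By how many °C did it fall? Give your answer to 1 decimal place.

Converting a difference, only the 9/5 scale factor applies: Δ°C = 2.9 × 0.5556 = 1.6 °C.

1.6 °C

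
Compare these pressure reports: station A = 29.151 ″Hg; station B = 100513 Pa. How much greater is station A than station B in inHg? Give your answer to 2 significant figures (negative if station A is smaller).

-0.53 inHg

station B: 100513 Pa = 29.6815 inHg.
Difference: 29.1510 − 29.6815 = -0.53 inHg.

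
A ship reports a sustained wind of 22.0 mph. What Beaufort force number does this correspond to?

Beaufort force 5

22.0 mph = 9.8 m/s, which is Beaufort 5 (fresh breeze, 8.0–10.7 m/s).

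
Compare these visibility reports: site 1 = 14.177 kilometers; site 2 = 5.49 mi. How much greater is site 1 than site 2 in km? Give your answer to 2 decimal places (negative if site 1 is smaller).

site 2: 5.49 SM = 8.8353 km.
Difference: 14.1770 − 8.8353 = 5.34 km.

5.34 km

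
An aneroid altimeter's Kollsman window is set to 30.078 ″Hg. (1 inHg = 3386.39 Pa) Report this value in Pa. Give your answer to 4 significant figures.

1 inHg = 3386.39 Pa, so 30.078 × 3386.39 = 101900 Pa.

101900 Pa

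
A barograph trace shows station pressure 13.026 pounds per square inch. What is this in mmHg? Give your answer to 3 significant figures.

1 psi = 51.7149 mmHg, so 13.026 × 51.7149 = 674 mmHg.

674 mmHg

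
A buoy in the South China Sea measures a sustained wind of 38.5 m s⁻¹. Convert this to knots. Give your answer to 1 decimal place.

1 m/s = 1.94384 kt, so 38.5 × 1.94384 = 74.8 kt.

74.8 kt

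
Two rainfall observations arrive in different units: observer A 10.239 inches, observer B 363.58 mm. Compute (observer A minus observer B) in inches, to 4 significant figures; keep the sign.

-4.075 in

observer B: 363.58 mm = 14.31417 in.
Difference: 10.23900 − 14.31417 = -4.075 in.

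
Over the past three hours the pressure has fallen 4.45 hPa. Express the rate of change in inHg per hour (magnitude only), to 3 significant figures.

0.0438 inHg per hour

4.45 hPa / 3 h × 0.02953 inHg/hPa = 0.0438 inHg/h.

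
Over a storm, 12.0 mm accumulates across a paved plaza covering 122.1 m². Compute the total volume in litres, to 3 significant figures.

1470 litres

1 mm over 1 m² is 1 L, so volume = 12 × 122.1 = 1465.2 L ≈ 1470 L.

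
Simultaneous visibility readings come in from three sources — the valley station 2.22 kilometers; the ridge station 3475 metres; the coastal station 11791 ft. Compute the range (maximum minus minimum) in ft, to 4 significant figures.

the valley station: 2.22 km = 7283.46 ft.
the ridge station: 3475 m = 11400.92 ft.
Spread: 11791.00 − 7283.46 = 4508 ft.

4508 ft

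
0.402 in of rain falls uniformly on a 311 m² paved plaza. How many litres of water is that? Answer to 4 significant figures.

Depth: 0.402 in × 25.4 = 10.2108 mm.
1 mm over 1 m² is 1 L, so volume = 10.2108 × 311 = 3175.5588 L ≈ 3176 L.

3176 litres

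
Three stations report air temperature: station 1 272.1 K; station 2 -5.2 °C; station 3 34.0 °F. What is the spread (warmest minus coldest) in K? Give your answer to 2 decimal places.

station 1: 272.1 K = -1.050 °C.
station 3: 34.0 °F = 1.111 °C.
Spread: 1.111 − (-5.200) = 6.311 °C.

6.31 K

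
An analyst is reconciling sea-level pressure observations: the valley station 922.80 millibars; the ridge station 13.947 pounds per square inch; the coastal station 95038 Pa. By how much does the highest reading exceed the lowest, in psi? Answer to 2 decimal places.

0.56 psi

the valley station: 922.80 mb = 13.3841 psi.
the coastal station: 95038 Pa = 13.7841 psi.
Spread: 13.9470 − 13.3841 = 0.56 psi.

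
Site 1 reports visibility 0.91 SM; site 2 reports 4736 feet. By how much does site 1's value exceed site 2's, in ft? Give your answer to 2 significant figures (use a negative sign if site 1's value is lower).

69 ft

site 1: 0.91 SM = 4804.80 ft.
Difference: 4804.80 − 4736.00 = 69 ft.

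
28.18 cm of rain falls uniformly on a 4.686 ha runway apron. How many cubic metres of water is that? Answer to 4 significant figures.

13210 cubic metres

Depth: 28.18 cm × 10 = 281.8 mm.
Area: 4.686 ha = 46860 m².
1 mm over 1 m² is 1 L, so volume = 281.8 × 46860 = 13205148 L = 13210 m³.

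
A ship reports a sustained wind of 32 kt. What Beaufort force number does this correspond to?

Beaufort force 7

32 kt lies in the Beaufort 7 band (near gale, 28–33 kt).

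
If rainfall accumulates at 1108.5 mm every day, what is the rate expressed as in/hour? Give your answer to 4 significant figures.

1.818 in/hour

1108.5 mm/day × 0.0393701 in/mm × 0.0416667 day/hour = 1.818 in/hour.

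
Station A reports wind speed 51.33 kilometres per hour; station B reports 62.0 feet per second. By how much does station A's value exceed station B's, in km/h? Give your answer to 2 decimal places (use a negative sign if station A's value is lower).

-16.70 km/h

station B: 62.0 ft/s = 68.0314 km/h.
Difference: 51.3300 − 68.0314 = -16.70 km/h.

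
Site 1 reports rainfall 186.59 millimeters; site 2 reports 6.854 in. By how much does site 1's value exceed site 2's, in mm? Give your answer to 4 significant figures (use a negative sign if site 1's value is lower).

12.50 mm

site 2: 6.854 in = 174.0916 mm.
Difference: 186.5900 − 174.0916 = 12.50 mm.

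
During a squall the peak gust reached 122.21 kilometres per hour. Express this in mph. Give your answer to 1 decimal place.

1 km/h = 0.621371 mph, so 122.21 × 0.621371 = 75.9 mph.

75.9 mph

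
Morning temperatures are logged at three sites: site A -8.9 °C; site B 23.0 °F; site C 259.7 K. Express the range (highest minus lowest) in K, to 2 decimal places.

8.45 K

site B: 23.0 °F = -5.000 °C.
site C: 259.7 K = -13.450 °C.
Spread: (-5.000) − (-13.450) = 8.450 °C.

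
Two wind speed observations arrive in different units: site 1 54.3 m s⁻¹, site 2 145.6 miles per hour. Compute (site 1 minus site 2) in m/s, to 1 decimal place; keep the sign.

site 2: 145.6 mph = 65.089 m/s.
Difference: 54.300 − 65.089 = -10.8 m/s.

-10.8 m/s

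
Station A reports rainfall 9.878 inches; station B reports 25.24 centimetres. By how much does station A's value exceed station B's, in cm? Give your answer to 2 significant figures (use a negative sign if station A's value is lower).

station A: 9.878 in = 25.0901 cm.
Difference: 25.0901 − 25.2400 = -0.15 cm.

-0.15 cm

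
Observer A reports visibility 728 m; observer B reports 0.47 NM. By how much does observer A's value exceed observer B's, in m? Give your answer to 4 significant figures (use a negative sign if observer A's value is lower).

-142.4 m

observer B: 0.47 nmi = 870.440 m.
Difference: 728.000 − 870.440 = -142.4 m.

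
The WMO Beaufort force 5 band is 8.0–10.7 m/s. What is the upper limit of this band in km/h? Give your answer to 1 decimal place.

8.0–10.7 m/s × 3.6 = 28.8–38.5 km/h.

38.5 km/h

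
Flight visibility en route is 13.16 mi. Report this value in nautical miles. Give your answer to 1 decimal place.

11.4 nmi

1 SM = 0.868976 nmi, so 13.16 × 0.868976 = 11.4 nmi.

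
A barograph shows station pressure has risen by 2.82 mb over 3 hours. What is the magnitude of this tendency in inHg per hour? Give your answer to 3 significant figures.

0.0278 inHg per hour

2.82 mb / 3 h × 0.02953 inHg/mb = 0.0278 inHg/h.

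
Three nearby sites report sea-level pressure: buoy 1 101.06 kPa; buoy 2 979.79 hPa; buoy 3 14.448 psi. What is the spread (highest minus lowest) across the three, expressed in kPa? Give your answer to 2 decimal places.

3.08 kPa

buoy 2: 979.79 hPa = 97.9790 kPa.
buoy 3: 14.448 psi = 99.6155 kPa.
Spread: 101.0600 − 97.9790 = 3.08 kPa.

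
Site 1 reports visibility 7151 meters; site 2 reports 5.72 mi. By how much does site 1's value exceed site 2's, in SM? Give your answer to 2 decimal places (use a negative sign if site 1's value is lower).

-1.28 SM

site 1: 7151 m = 4.4434 SM.
Difference: 4.4434 − 5.7200 = -1.28 SM.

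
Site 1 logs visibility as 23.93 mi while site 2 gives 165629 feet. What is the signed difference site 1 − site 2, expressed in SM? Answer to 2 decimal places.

site 2: 165629 ft = 31.3691 SM.
Difference: 23.9300 − 31.3691 = -7.44 SM.

-7.44 SM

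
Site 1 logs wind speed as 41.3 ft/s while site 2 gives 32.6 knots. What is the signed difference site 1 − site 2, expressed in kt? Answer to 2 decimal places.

site 1: 41.3 ft/s = 24.4696 kt.
Difference: 24.4696 − 32.6000 = -8.13 kt.

-8.13 kt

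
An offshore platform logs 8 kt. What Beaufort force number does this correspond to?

Beaufort force 3

8 kt lies in the Beaufort 3 band (gentle breeze, 7–10 kt).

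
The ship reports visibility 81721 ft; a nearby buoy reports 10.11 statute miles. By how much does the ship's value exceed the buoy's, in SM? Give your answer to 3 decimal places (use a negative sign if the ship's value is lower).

5.367 SM

the ship: 81721 ft = 15.47746 SM.
Difference: 15.47746 − 10.11000 = 5.367 SM.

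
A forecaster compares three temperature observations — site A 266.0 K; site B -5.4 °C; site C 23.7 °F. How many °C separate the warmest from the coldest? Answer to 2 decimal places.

2.54 °C

site A: 266.0 K = -7.150 °C.
site C: 23.7 °F = -4.611 °C.
Spread: (-4.611) − (-7.150) = 2.539 °C.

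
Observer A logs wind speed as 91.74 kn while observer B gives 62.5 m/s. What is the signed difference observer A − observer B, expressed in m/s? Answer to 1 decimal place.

-15.3 m/s

observer A: 91.74 kt = 47.195 m/s.
Difference: 47.195 − 62.500 = -15.3 m/s.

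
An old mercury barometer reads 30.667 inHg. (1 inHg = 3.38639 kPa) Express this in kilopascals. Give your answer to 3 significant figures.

104 kPa

1 inHg = 3.38639 kPa, so 30.667 × 3.38639 = 104 kPa.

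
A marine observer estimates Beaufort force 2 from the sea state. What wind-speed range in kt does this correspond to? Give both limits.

4 to 6 kt

Beaufort 2 (light breeze) spans 4–6 knots.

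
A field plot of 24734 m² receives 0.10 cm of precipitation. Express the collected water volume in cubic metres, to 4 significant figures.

Depth: 0.10 cm × 10 = 1 mm.
1 mm over 1 m² is 1 L, so volume = 1 × 24734 = 24734 L = 24.73 m³.

24.73 cubic metres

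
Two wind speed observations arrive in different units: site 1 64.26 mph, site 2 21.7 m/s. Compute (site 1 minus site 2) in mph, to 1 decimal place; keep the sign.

site 2: 21.7 m/s = 48.542 mph.
Difference: 64.260 − 48.542 = 15.7 mph.

15.7 mph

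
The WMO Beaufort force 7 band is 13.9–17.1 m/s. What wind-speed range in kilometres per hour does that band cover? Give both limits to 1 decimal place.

13.9–17.1 m/s × 3.6 = 50.0–61.6 km/h.

50.0 to 61.6 km/h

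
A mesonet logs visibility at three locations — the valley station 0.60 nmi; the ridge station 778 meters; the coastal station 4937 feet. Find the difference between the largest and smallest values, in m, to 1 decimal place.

726.8 m

the valley station: 0.60 nmi = 1111.200 m.
the coastal station: 4937 ft = 1504.798 m.
Spread: 1504.798 − 778.000 = 726.8 m.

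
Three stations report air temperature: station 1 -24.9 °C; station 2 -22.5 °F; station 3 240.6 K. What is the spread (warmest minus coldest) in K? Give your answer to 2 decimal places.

station 2: -22.5 °F = -30.278 °C.
station 3: 240.6 K = -32.550 °C.
Spread: (-24.900) − (-32.550) = 7.650 °C.

7.65 K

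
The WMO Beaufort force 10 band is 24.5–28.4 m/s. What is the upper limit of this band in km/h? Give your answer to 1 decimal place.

102.2 km/h

24.5–28.4 m/s × 3.6 = 88.2–102.2 km/h.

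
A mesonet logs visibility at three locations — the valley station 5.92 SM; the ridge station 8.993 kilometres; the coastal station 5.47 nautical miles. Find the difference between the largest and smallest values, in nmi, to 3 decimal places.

the valley station: 5.92 SM = 5.14434 nmi.
the ridge station: 8.993 km = 4.85583 nmi.
Spread: 5.47000 − 4.85583 = 0.614 nmi.

0.614 nmi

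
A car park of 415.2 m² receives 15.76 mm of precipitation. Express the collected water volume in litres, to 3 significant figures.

6540 litres

1 mm over 1 m² is 1 L, so volume = 15.76 × 415.2 = 6543.552 L ≈ 6540 L.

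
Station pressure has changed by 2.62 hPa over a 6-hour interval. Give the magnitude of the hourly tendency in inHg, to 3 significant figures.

2.62 hPa / 6 h × 0.02953 inHg/hPa = 0.0129 inHg/h.

0.0129 inHg per hour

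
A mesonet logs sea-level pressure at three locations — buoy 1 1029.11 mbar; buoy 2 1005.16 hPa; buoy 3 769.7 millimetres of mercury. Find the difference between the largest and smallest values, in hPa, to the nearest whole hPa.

buoy 1: 1029.11 mb = 1029.11 hPa.
buoy 3: 769.7 mmHg = 1026.18 hPa.
Spread: 1029.11 − 1005.16 = 24 hPa.

24 hPa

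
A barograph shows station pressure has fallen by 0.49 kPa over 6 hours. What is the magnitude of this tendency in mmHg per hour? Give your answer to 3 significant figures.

0.49 kPa / 6 h × 7.50062 mmHg/kPa = 0.613 mmHg/h.

0.613 mmHg per hour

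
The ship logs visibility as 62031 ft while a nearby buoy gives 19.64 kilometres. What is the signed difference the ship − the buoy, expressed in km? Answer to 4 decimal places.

the ship: 62031 ft = 18.907049 km.
Difference: 18.907049 − 19.640000 = -0.7330 km.

-0.7330 km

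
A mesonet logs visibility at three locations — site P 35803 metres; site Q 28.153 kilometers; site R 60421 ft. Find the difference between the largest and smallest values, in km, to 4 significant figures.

site P: 35803 m = 35.8030 km.
site R: 60421 ft = 18.4163 km.
Spread: 35.8030 − 18.4163 = 17.39 km.

17.39 km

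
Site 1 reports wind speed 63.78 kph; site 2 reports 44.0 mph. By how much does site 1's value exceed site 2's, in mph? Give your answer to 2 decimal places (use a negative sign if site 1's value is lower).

-4.37 mph

site 1: 63.78 km/h = 39.6311 mph.
Difference: 39.6311 − 44.0000 = -4.37 mph.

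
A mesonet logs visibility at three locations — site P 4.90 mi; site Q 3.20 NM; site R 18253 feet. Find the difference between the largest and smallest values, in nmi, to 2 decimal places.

site P: 4.90 SM = 4.2580 nmi.
site R: 18253 ft = 3.0041 nmi.
Spread: 4.2580 − 3.0041 = 1.25 nmi.

1.25 nmi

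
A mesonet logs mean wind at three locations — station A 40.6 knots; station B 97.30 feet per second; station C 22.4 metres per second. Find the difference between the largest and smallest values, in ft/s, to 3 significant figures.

28.8 ft/s

station A: 40.6 kt = 68.525 ft/s.
station C: 22.4 m/s = 73.491 ft/s.
Spread: 97.300 − 68.525 = 28.8 ft/s.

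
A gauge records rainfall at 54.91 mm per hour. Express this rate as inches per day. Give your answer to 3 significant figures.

54.91 mm/hour × 0.0393701 in/mm × 24 hour/day = 51.9 in/day.

51.9 in/day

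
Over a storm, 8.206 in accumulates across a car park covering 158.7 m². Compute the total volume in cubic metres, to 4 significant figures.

33.08 cubic metres

Depth: 8.206 in × 25.4 = 208.4324 mm.
1 mm over 1 m² is 1 L, so volume = 208.4324 × 158.7 = 33078.222 L = 33.08 m³.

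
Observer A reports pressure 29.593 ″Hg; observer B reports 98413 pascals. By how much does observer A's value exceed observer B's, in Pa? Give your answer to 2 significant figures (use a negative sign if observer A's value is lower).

1800 Pa

observer A: 29.593 inHg = 100213.41 Pa.
Difference: 100213.41 − 98413.00 = 1800 Pa.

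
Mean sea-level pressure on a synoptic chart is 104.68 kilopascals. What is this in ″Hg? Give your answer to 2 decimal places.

1 kPa = 0.2953 inHg, so 104.68 × 0.2953 = 30.91 inHg.

30.91 inHg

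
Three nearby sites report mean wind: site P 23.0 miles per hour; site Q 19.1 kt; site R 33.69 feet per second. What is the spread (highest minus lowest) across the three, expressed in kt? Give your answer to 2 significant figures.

0.89 kt

site P: 23.0 mph = 19.9865 kt.
site R: 33.69 ft/s = 19.9608 kt.
Spread: 19.9865 − 19.1000 = 0.89 kt.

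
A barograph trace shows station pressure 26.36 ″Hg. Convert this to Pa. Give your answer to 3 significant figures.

89300 Pa

1 inHg = 3386.39 Pa, so 26.36 × 3386.39 = 89300 Pa.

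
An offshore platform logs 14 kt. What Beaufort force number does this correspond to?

Beaufort force 4

14 kt lies in the Beaufort 4 band (moderate breeze, 11–16 kt).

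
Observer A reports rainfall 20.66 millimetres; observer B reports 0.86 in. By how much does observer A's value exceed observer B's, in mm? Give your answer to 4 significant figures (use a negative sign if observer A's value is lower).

-1.184 mm

observer B: 0.86 in = 21.84400 mm.
Difference: 20.66000 − 21.84400 = -1.184 mm.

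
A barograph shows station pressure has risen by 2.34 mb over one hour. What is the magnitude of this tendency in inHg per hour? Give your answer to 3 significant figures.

2.34 mb / 1 h × 0.02953 inHg/mb = 0.0691 inHg/h.

0.0691 inHg per hour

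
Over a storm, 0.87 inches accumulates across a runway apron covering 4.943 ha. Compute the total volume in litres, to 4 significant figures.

Depth: 0.87 in × 25.4 = 22.098 mm.
Area: 4.943 ha = 49430 m².
1 mm over 1 m² is 1 L, so volume = 22.098 × 49430 = 1092304.1 L ≈ 1092000 L.

1092000 litres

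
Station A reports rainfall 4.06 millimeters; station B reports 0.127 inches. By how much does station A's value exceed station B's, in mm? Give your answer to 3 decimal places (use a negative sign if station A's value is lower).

0.834 mm

station B: 0.127 in = 3.22580 mm.
Difference: 4.06000 − 3.22580 = 0.834 mm.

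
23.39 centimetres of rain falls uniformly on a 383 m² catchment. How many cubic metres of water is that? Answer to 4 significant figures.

Depth: 23.39 cm × 10 = 233.9 mm.
1 mm over 1 m² is 1 L, so volume = 233.9 × 383 = 89583.7 L = 89.58 m³.

89.58 cubic metres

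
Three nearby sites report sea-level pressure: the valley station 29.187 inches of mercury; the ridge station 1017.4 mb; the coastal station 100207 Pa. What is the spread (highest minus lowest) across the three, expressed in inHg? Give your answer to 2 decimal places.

the ridge station: 1017.4 mb = 30.0438 inHg.
the coastal station: 100207 Pa = 29.5911 inHg.
Spread: 30.0438 − 29.1870 = 0.86 inHg.

0.86 inHg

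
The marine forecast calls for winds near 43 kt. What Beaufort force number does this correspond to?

43 kt lies in the Beaufort 9 band (strong gale, 41–47 kt).

Beaufort force 9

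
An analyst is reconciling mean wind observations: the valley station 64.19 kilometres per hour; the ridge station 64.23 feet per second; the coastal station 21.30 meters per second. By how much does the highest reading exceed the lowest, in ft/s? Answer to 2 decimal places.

11.38 ft/s

the valley station: 64.19 km/h = 58.4992 ft/s.
the coastal station: 21.30 m/s = 69.8819 ft/s.
Spread: 69.8819 − 58.4992 = 11.38 ft/s.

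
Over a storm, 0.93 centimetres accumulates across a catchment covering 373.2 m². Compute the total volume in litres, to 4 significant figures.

Depth: 0.93 cm × 10 = 9.3 mm.
1 mm over 1 m² is 1 L, so volume = 9.3 × 373.2 = 3470.76 L ≈ 3471 L.

3471 litres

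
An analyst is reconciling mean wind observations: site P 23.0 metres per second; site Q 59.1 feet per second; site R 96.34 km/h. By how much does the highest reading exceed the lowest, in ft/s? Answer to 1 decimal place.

28.7 ft/s

site P: 23.0 m/s = 75.459 ft/s.
site R: 96.34 km/h = 87.799 ft/s.
Spread: 87.799 − 59.100 = 28.7 ft/s.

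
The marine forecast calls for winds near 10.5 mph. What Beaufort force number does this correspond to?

Beaufort force 3

10.5 mph = 4.7 m/s, which is Beaufort 3 (gentle breeze, 3.4–5.4 m/s).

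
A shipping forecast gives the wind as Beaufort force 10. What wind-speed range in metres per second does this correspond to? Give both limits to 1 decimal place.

Beaufort 10 (storm) spans 24.5–28.4 m/s.

24.5 to 28.4 m/s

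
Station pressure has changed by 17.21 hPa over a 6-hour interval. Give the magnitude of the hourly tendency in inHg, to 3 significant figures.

0.0847 inHg per hour

17.21 hPa / 6 h × 0.02953 inHg/hPa = 0.0847 inHg/h.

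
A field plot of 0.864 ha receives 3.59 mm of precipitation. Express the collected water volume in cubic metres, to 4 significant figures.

31.02 cubic metres

Area: 0.864 ha = 8640 m².
1 mm over 1 m² is 1 L, so volume = 3.59 × 8640 = 31017.6 L = 31.02 m³.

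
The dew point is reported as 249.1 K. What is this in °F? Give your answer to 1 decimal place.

First to °C: -24.05 °C.
Then to °F: -11.3 °F.

-11.3 °F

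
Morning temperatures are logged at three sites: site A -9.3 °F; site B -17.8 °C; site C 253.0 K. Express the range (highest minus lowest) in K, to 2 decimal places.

site A: -9.3 °F = -22.944 °C.
site C: 253.0 K = -20.150 °C.
Spread: (-17.800) − (-22.944) = 5.144 °C.

5.14 K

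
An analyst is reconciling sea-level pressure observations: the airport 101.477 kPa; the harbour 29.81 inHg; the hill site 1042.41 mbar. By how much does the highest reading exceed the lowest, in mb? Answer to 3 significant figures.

32.9 mb

the airport: 101.477 kPa = 1014.770 mb.
the harbour: 29.81 inHg = 1009.483 mb.
Spread: 1042.410 − 1009.483 = 32.9 mb.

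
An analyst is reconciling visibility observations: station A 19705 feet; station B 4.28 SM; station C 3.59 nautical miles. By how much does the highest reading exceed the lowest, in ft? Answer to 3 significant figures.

2890 ft

station B: 4.28 SM = 22598.40 ft.
station C: 3.59 nmi = 21813.25 ft.
Spread: 22598.40 − 19705.00 = 2890 ft.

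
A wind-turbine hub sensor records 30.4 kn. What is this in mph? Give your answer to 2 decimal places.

34.98 mph

1 kt = 1.15078 mph, so 30.4 × 1.15078 = 34.98 mph.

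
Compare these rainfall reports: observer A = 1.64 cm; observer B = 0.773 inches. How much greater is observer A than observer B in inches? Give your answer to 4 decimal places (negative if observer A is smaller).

observer A: 1.64 cm = 0.645669 in.
Difference: 0.645669 − 0.773000 = -0.1273 in.

-0.1273 in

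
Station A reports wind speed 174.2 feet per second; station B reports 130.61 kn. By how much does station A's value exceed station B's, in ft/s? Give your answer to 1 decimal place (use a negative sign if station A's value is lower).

station B: 130.61 kt = 220.445 ft/s.
Difference: 174.200 − 220.445 = -46.2 ft/s.

-46.2 ft/s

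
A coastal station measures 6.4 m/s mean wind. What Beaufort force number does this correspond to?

Beaufort force 4

6.4 m/s lies in the Beaufort 4 band (moderate breeze, 5.5–7.9 m/s).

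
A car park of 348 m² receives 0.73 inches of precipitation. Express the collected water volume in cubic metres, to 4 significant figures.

Depth: 0.73 in × 25.4 = 18.542 mm.
1 mm over 1 m² is 1 L, so volume = 18.542 × 348 = 6452.616 L = 6.453 m³.

6.453 cubic metres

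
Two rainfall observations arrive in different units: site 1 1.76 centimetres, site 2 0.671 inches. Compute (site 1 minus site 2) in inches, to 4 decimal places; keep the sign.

0.0219 in

site 1: 1.76 cm = 0.692913 in.
Difference: 0.692913 − 0.671000 = 0.0219 in.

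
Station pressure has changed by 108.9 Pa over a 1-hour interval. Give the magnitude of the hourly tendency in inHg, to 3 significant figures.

108.9 Pa / 1 h × 0.0002953 inHg/Pa = 0.0322 inHg/h.

0.0322 inHg per hour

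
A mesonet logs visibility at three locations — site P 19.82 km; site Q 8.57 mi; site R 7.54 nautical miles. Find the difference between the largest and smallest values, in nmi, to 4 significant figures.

site P: 19.82 km = 10.70194 nmi.
site Q: 8.57 SM = 7.44713 nmi.
Spread: 10.70194 − 7.44713 = 3.255 nmi.

3.255 nmi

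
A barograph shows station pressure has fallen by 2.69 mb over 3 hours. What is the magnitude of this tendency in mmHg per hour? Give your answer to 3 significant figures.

0.673 mmHg per hour

2.69 mb / 3 h × 0.750062 mmHg/mb = 0.673 mmHg/h.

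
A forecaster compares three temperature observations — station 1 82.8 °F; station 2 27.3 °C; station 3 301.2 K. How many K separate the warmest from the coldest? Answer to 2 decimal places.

0.92 K

station 1: 82.8 °F = 28.222 °C.
station 3: 301.2 K = 28.050 °C.
Spread: 28.222 − 27.300 = 0.922 °C.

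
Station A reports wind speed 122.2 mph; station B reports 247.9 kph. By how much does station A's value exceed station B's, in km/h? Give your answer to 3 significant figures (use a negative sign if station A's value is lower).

-51.2 km/h

station A: 122.2 mph = 196.662 km/h.
Difference: 196.662 − 247.900 = -51.2 km/h.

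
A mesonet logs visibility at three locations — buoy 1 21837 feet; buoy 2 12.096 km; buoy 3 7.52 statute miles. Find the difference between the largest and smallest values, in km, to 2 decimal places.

buoy 1: 21837 ft = 6.6559 km.
buoy 3: 7.52 SM = 12.1023 km.
Spread: 12.1023 − 6.6559 = 5.45 km.

5.45 km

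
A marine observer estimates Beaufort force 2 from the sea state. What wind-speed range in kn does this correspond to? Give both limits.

4 to 6 kt

Beaufort 2 (light breeze) spans 4–6 knots.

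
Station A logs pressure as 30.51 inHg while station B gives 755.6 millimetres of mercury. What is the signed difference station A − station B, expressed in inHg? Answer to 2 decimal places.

station B: 755.6 mmHg = 29.7480 inHg.
Difference: 30.5100 − 29.7480 = 0.76 inHg.

0.76 inHg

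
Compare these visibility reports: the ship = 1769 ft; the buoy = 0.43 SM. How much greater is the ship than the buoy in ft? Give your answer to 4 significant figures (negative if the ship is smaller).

the buoy: 0.43 SM = 2270.400 ft.
Difference: 1769.000 − 2270.400 = -501.4 ft.

-501.4 ft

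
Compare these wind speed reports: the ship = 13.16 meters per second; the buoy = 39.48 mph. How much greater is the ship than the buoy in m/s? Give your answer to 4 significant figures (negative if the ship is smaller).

the buoy: 39.48 mph = 17.64914 m/s.
Difference: 13.16000 − 17.64914 = -4.489 m/s.

-4.489 m/s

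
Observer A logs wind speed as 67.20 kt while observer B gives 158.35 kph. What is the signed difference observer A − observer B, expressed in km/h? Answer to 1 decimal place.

-33.9 km/h

observer A: 67.20 kt = 124.454 km/h.
Difference: 124.454 − 158.350 = -33.9 km/h.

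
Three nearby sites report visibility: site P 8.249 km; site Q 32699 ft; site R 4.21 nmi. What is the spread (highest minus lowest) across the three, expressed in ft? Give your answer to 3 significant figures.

site P: 8.249 km = 27063.65 ft.
site R: 4.21 nmi = 25580.45 ft.
Spread: 32699.00 − 25580.45 = 7120 ft.

7120 ft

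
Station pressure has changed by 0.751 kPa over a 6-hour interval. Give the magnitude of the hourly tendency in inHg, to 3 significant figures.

0.751 kPa / 6 h × 0.2953 inHg/kPa = 0.0370 inHg/h.

0.0370 inHg per hour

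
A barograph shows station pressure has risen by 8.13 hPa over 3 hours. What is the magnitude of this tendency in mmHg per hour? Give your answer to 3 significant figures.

2.03 mmHg per hour

8.13 hPa / 3 h × 0.750062 mmHg/hPa = 2.03 mmHg/h.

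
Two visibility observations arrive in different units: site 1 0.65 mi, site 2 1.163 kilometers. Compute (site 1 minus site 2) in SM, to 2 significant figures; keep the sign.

-0.073 SM

site 2: 1.163 km = 0.72265 SM.
Difference: 0.65000 − 0.72265 = -0.073 SM.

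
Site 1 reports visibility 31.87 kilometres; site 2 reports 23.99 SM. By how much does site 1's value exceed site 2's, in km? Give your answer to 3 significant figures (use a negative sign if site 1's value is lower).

-6.74 km

site 2: 23.99 SM = 38.6082 km.
Difference: 31.8700 − 38.6082 = -6.74 km.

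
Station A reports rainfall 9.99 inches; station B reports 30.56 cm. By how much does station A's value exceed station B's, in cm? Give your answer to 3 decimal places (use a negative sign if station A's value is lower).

-5.185 cm

station A: 9.99 in = 25.37460 cm.
Difference: 25.37460 − 30.56000 = -5.185 cm.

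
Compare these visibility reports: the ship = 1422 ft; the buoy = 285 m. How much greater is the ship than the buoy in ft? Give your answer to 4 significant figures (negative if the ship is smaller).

487.0 ft

the buoy: 285 m = 935.039 ft.
Difference: 1422.000 − 935.039 = 487.0 ft.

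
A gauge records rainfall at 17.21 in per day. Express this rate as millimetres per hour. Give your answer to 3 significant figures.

18.2 mm/hour

17.21 in/day × 25.4 mm/in × 0.0416667 day/hour = 18.2 mm/hour.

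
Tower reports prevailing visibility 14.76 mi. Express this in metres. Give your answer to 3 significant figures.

23800 m

1 SM = 1609.34 m, so 14.76 × 1609.34 = 23800 m.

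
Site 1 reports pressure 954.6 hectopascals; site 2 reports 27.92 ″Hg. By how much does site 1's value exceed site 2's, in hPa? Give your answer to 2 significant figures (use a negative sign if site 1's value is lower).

9.1 hPa

site 2: 27.92 inHg = 945.480 hPa.
Difference: 954.600 − 945.480 = 9.1 hPa.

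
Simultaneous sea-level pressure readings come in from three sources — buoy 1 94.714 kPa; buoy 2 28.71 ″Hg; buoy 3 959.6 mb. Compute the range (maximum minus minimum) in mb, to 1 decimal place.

buoy 1: 94.714 kPa = 947.140 mb.
buoy 2: 28.71 inHg = 972.232 mb.
Spread: 972.232 − 947.140 = 25.1 mb.

25.1 mb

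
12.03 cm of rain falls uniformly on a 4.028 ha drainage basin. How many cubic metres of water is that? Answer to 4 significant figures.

4846 cubic metres

Depth: 12.03 cm × 10 = 120.3 mm.
Area: 4.028 ha = 40280 m².
1 mm over 1 m² is 1 L, so volume = 120.3 × 40280 = 4845684 L = 4846 m³.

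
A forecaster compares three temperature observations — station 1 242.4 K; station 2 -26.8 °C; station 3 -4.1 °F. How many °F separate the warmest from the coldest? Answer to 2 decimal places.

station 1: 242.4 K = -30.750 °C.
station 3: -4.1 °F = -20.056 °C.
Spread: (-20.056) − (-30.750) = 10.694 °C = 19.25 °F.

19.25 °F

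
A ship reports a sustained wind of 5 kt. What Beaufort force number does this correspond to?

Beaufort force 2

5 kt lies in the Beaufort 2 band (light breeze, 4–6 kt).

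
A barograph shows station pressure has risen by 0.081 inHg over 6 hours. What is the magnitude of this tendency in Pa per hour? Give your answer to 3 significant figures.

0.081 inHg / 6 h × 3386.39 Pa/inHg = 45.7 Pa/h.

45.7 Pa per hour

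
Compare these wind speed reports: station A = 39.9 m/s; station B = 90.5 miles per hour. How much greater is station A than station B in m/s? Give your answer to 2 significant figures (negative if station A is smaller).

-0.56 m/s

station B: 90.5 mph = 40.4571 m/s.
Difference: 39.9000 − 40.4571 = -0.56 m/s.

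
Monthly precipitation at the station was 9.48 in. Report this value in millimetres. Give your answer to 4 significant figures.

1 in = 25.4 mm, so 9.48 × 25.4 = 240.8 mm.

240.8 mm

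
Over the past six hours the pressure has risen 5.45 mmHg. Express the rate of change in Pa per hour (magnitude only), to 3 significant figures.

121 Pa per hour

5.45 mmHg / 6 h × 133.322 Pa/mmHg = 121 Pa/h.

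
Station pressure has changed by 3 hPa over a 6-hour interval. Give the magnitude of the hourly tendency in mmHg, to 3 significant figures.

3 hPa / 6 h × 0.750062 mmHg/hPa = 0.375 mmHg/h.

0.375 mmHg per hour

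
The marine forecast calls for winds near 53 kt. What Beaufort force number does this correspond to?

53 kt lies in the Beaufort 10 band (storm, 48–55 kt).

Beaufort force 10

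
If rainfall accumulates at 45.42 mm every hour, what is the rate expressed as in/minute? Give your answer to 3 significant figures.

45.42 mm/hour × 0.0393701 in/mm × 0.0166667 hour/minute = 0.0298 in/minute.

0.0298 in/minute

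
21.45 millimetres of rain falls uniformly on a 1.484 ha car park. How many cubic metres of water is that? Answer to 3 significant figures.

Area: 1.484 ha = 14840 m².
1 mm over 1 m² is 1 L, so volume = 21.45 × 14840 = 318318 L = 318 m³.

318 cubic metres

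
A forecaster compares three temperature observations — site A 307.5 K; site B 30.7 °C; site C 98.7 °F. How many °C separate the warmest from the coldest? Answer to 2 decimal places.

site A: 307.5 K = 34.350 °C.
site C: 98.7 °F = 37.056 °C.
Spread: 37.056 − 30.700 = 6.356 °C.

6.36 °C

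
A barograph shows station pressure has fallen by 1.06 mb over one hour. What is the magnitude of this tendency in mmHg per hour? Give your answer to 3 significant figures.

1.06 mb / 1 h × 0.750062 mmHg/mb = 0.795 mmHg/h.

0.795 mmHg per hour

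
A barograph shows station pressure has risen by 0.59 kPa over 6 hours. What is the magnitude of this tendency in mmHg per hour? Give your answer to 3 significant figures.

0.59 kPa / 6 h × 7.50062 mmHg/kPa = 0.738 mmHg/h.

0.738 mmHg per hour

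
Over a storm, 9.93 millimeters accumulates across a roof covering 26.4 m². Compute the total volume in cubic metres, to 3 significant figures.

0.262 cubic metres

1 mm over 1 m² is 1 L, so volume = 9.93 × 26.4 = 262.152 L = 0.262 m³.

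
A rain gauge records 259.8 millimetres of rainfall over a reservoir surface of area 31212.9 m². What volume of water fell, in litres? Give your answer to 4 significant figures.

1 mm over 1 m² is 1 L, so volume = 259.8 × 31212.9 = 8109111.4 L ≈ 8109000 L.

8109000 litres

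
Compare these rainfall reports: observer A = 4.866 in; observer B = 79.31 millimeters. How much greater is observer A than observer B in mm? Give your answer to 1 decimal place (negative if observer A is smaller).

44.3 mm

observer A: 4.866 in = 123.596 mm.
Difference: 123.596 − 79.310 = 44.3 mm.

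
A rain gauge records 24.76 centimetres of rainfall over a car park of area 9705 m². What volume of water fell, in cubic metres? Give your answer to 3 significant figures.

Depth: 24.76 cm × 10 = 247.6 mm.
1 mm over 1 m² is 1 L, so volume = 247.6 × 9705 = 2402958 L = 2400 m³.

2400 cubic metres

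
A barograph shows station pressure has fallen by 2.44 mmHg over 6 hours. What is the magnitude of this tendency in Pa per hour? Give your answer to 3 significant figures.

2.44 mmHg / 6 h × 133.322 Pa/mmHg = 54.2 Pa/h.

54.2 Pa per hour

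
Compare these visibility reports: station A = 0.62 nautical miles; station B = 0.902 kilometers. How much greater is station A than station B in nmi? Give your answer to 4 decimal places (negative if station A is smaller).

station B: 0.902 km = 0.487041 nmi.
Difference: 0.620000 − 0.487041 = 0.1330 nmi.

0.1330 nmi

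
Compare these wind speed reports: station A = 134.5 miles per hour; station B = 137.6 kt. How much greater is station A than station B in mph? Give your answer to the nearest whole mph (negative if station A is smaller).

station B: 137.6 kt = 158.35 mph.
Difference: 134.50 − 158.35 = -24 mph.

-24 mph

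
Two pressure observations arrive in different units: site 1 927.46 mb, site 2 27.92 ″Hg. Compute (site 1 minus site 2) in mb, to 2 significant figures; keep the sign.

site 2: 27.92 inHg = 945.48 mb.
Difference: 927.46 − 945.48 = -18 mb.

-18 mb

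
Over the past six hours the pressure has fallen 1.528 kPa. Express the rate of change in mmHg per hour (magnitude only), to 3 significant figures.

1.91 mmHg per hour

1.528 kPa / 6 h × 7.50062 mmHg/kPa = 1.91 mmHg/h.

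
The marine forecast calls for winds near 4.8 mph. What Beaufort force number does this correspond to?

4.8 mph = 2.1 m/s, which is Beaufort 2 (light breeze, 1.6–3.3 m/s).

Beaufort force 2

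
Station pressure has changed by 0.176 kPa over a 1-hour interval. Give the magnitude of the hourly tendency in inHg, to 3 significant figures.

0.176 kPa / 1 h × 0.2953 inHg/kPa = 0.0520 inHg/h.

0.0520 inHg per hour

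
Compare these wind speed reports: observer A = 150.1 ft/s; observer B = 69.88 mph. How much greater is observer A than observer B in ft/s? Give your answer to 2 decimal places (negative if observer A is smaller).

47.61 ft/s

observer B: 69.88 mph = 102.4907 ft/s.
Difference: 150.1000 − 102.4907 = 47.61 ft/s.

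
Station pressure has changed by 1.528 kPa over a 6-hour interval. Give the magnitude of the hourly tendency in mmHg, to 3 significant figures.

1.91 mmHg per hour

1.528 kPa / 6 h × 7.50062 mmHg/kPa = 1.91 mmHg/h.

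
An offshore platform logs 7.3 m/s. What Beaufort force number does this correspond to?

7.3 m/s lies in the Beaufort 4 band (moderate breeze, 5.5–7.9 m/s).

Beaufort force 4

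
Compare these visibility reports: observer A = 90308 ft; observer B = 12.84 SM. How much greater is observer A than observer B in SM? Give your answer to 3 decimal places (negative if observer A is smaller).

observer A: 90308 ft = 17.10379 SM.
Difference: 17.10379 − 12.84000 = 4.264 SM.

4.264 SM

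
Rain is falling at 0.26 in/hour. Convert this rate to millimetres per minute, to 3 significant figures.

0.110 mm/minute

0.26 in/hour × 25.4 mm/in × 0.0166667 hour/minute = 0.110 mm/minute.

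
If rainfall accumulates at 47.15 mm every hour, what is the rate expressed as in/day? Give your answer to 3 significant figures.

44.6 in/day

47.15 mm/hour × 0.0393701 in/mm × 24 hour/day = 44.6 in/day.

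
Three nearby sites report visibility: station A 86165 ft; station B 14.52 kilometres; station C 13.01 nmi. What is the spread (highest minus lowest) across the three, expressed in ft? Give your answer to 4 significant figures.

station B: 14.52 km = 47637.80 ft.
station C: 13.01 nmi = 79050.26 ft.
Spread: 86165.00 − 47637.80 = 38530 ft.

38530 ft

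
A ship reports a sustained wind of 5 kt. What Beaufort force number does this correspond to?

Beaufort force 2

5 kt lies in the Beaufort 2 band (light breeze, 4–6 kt).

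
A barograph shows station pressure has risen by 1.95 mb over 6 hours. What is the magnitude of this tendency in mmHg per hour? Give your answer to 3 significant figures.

0.244 mmHg per hour

1.95 mb / 6 h × 0.750062 mmHg/mb = 0.244 mmHg/h.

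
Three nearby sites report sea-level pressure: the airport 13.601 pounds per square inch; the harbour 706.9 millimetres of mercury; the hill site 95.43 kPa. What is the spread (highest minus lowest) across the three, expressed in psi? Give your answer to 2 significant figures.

the harbour: 706.9 mmHg = 13.6692 psi.
the hill site: 95.43 kPa = 13.8410 psi.
Spread: 13.8410 − 13.6010 = 0.24 psi.

0.24 psi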